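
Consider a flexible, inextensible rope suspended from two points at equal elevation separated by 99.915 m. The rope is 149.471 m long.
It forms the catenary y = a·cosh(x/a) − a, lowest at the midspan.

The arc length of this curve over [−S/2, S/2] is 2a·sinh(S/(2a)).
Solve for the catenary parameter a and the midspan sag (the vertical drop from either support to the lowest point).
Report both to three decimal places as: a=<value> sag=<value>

a=30.908 sag=49.967

seed: a₀ = √(S³/(24(L−S))) = √(99.915³/(24·49.556)) = 28.959582
iter 1: u=1.725077  f(a)=+7.918e+00  f'(a)=-4.555e+00  a ← 28.959582 − (+7.918e+00/-4.555e+00) = 30.697838
iter 2: u=1.627395  f(a)=+7.690e-01  f'(a)=-3.710e+00  a ← 30.697838 − (+7.690e-01/-3.710e+00) = 30.905108
iter 3: u=1.616480  f(a)=+8.974e-03  f'(a)=-3.624e+00  a ← 30.905108 − (+8.974e-03/-3.624e+00) = 30.907584
iter 4: u=1.616351  f(a)=+1.254e-06  f'(a)=-3.623e+00  a ← 30.907584 − (+1.254e-06/-3.623e+00) = 30.907585
iter 5: u=1.616351  f(a)=+2.842e-14  f'(a)=-3.623e+00  a ← 30.907585 − (+2.842e-14/-3.623e+00) = 30.907585
converged: |Δa| < 1e-12 after 5 iterations
sag = a·(cosh(S/(2a)) − 1) = 30.907585·(cosh(1.616351) − 1) = 49.966847
T_max/T_min = cosh(S/(2a)) = 2.616653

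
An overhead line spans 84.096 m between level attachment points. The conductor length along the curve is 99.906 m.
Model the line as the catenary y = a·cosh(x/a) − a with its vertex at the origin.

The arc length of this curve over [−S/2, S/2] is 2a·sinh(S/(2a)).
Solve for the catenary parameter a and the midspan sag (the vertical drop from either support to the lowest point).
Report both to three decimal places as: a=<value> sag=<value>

seed: a₀ = √(S³/(24(L−S))) = √(84.096³/(24·15.810)) = 39.590543
iter 1: u=1.062072  f(a)=+9.160e-01  f'(a)=-8.925e-01  a ← 39.590543 − (+9.160e-01/-8.925e-01) = 40.616914
iter 2: u=1.035234  f(a)=+3.683e-02  f'(a)=-8.220e-01  a ← 40.616914 − (+3.683e-02/-8.220e-01) = 40.661719
iter 3: u=1.034093  f(a)=+6.506e-05  f'(a)=-8.191e-01  a ← 40.661719 − (+6.506e-05/-8.191e-01) = 40.661799
iter 4: u=1.034091  f(a)=+2.039e-10  f'(a)=-8.191e-01  a ← 40.661799 − (+2.039e-10/-8.191e-01) = 40.661799
iter 5: u=1.034091  f(a)=-2.842e-14  f'(a)=-8.191e-01  a ← 40.661799 − (-2.842e-14/-8.191e-01) = 40.661799
converged: |Δa| < 1e-12 after 5 iterations
sag = a·(cosh(S/(2a)) − 1) = 40.661799·(cosh(1.034091) − 1) = 23.748481
T_max/T_min = cosh(S/(2a)) = 1.584049

a=40.662 sag=23.748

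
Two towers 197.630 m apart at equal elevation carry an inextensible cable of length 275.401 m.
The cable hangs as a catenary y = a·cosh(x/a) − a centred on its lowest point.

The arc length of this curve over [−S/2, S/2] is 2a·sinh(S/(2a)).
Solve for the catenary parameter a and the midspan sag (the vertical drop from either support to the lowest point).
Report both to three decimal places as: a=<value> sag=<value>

a=67.805 sag=85.684

seed: a₀ = √(S³/(24(L−S))) = √(197.630³/(24·77.771)) = 64.307976
iter 1: u=1.536590  f(a)=+9.715e+00  f'(a)=-3.040e+00  a ← 64.307976 − (+9.715e+00/-3.040e+00) = 67.503498
iter 2: u=1.463850  f(a)=+7.711e-01  f'(a)=-2.575e+00  a ← 67.503498 − (+7.711e-01/-2.575e+00) = 67.802935
iter 3: u=1.457385  f(a)=+5.783e-03  f'(a)=-2.537e+00  a ← 67.802935 − (+5.783e-03/-2.537e+00) = 67.805214
iter 4: u=1.457336  f(a)=+3.306e-07  f'(a)=-2.536e+00  a ← 67.805214 − (+3.306e-07/-2.536e+00) = 67.805215
iter 5: u=1.457336  f(a)=-1.137e-13  f'(a)=-2.536e+00  a ← 67.805215 − (-1.137e-13/-2.536e+00) = 67.805215
converged: |Δa| < 1e-12 after 5 iterations
sag = a·(cosh(S/(2a)) − 1) = 67.805215·(cosh(1.457336) − 1) = 85.684117
T_max/T_min = cosh(S/(2a)) = 2.263680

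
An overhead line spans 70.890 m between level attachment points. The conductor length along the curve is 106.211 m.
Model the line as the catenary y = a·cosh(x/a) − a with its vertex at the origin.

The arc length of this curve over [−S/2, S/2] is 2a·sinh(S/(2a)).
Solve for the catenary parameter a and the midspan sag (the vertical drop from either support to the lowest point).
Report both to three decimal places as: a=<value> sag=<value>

a=21.885 sag=35.553

seed: a₀ = √(S³/(24(L−S))) = √(70.890³/(24·35.321)) = 20.500070
iter 1: u=1.729018  f(a)=+5.671e+00  f'(a)=-4.592e+00  a ← 20.500070 − (+5.671e+00/-4.592e+00) = 21.735035
iter 2: u=1.630777  f(a)=+5.529e-01  f'(a)=-3.737e+00  a ← 21.735035 − (+5.529e-01/-3.737e+00) = 21.882995
iter 3: u=1.619751  f(a)=+6.509e-03  f'(a)=-3.649e+00  a ← 21.882995 − (+6.509e-03/-3.649e+00) = 21.884779
iter 4: u=1.619619  f(a)=+9.253e-07  f'(a)=-3.648e+00  a ← 21.884779 − (+9.253e-07/-3.648e+00) = 21.884779
iter 5: u=1.619619  f(a)=+1.421e-14  f'(a)=-3.648e+00  a ← 21.884779 − (+1.421e-14/-3.648e+00) = 21.884779
converged: |Δa| < 1e-12 after 5 iterations
sag = a·(cosh(S/(2a)) − 1) = 21.884779·(cosh(1.619619) − 1) = 35.553342
T_max/T_min = cosh(S/(2a)) = 2.624569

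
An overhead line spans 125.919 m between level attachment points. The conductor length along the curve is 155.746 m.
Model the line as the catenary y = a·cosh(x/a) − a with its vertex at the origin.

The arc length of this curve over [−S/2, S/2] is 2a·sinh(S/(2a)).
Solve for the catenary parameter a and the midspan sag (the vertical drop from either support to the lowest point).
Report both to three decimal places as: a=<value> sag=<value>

seed: a₀ = √(S³/(24(L−S))) = √(125.919³/(24·29.827)) = 52.811255
iter 1: u=1.192161  f(a)=+2.193e+00  f'(a)=-1.298e+00  a ← 52.811255 − (+2.193e+00/-1.298e+00) = 54.499954
iter 2: u=1.155221  f(a)=+1.096e-01  f'(a)=-1.172e+00  a ← 54.499954 − (+1.096e-01/-1.172e+00) = 54.593469
iter 3: u=1.153242  f(a)=+3.054e-04  f'(a)=-1.165e+00  a ← 54.593469 − (+3.054e-04/-1.165e+00) = 54.593731
iter 4: u=1.153237  f(a)=+2.388e-09  f'(a)=-1.165e+00  a ← 54.593731 − (+2.388e-09/-1.165e+00) = 54.593731
iter 5: u=1.153237  f(a)=+2.842e-14  f'(a)=-1.165e+00  a ← 54.593731 − (+2.842e-14/-1.165e+00) = 54.593731
converged: |Δa| < 1e-12 after 5 iterations
sag = a·(cosh(S/(2a)) − 1) = 54.593731·(cosh(1.153237) − 1) = 40.509789
T_max/T_min = cosh(S/(2a)) = 1.742023

a=54.594 sag=40.510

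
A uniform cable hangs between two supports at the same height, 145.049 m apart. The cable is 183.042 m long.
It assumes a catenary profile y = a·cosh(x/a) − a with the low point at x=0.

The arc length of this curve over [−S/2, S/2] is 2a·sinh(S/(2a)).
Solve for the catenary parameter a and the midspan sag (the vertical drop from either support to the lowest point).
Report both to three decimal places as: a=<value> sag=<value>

seed: a₀ = √(S³/(24(L−S))) = √(145.049³/(24·37.993)) = 57.851509
iter 1: u=1.253632  f(a)=+3.100e+00  f'(a)=-1.532e+00  a ← 57.851509 − (+3.100e+00/-1.532e+00) = 59.875027
iter 2: u=1.211265  f(a)=+1.701e-01  f'(a)=-1.368e+00  a ← 59.875027 − (+1.701e-01/-1.368e+00) = 59.999343
iter 3: u=1.208755  f(a)=+5.776e-04  f'(a)=-1.359e+00  a ← 59.999343 − (+5.776e-04/-1.359e+00) = 59.999768
iter 4: u=1.208746  f(a)=+6.713e-09  f'(a)=-1.359e+00  a ← 59.999768 − (+6.713e-09/-1.359e+00) = 59.999768
iter 5: u=1.208746  f(a)=+2.842e-14  f'(a)=-1.359e+00  a ← 59.999768 − (+2.842e-14/-1.359e+00) = 59.999768
converged: |Δa| < 1e-12 after 5 iterations
sag = a·(cosh(S/(2a)) − 1) = 59.999768·(cosh(1.208746) − 1) = 49.435444
T_max/T_min = cosh(S/(2a)) = 1.823927

a=60.000 sag=49.435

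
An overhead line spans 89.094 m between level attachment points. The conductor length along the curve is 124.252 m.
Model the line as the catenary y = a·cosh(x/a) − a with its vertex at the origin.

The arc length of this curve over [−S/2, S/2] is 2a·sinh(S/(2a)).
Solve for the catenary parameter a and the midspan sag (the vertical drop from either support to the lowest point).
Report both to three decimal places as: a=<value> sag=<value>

a=30.529 sag=38.693

seed: a₀ = √(S³/(24(L−S))) = √(89.094³/(24·35.158)) = 28.950428
iter 1: u=1.538734  f(a)=+4.405e+00  f'(a)=-3.055e+00  a ← 28.950428 − (+4.405e+00/-3.055e+00) = 30.392353
iter 2: u=1.465731  f(a)=+3.505e-01  f'(a)=-2.586e+00  a ← 30.392353 − (+3.505e-01/-2.586e+00) = 30.527861
iter 3: u=1.459224  f(a)=+2.643e-03  f'(a)=-2.547e+00  a ← 30.527861 − (+2.643e-03/-2.547e+00) = 30.528899
iter 4: u=1.459175  f(a)=+1.527e-07  f'(a)=-2.547e+00  a ← 30.528899 − (+1.527e-07/-2.547e+00) = 30.528899
iter 5: u=1.459175  f(a)=+0.000e+00  f'(a)=-2.547e+00  a ← 30.528899 − (+0.000e+00/-2.547e+00) = 30.528899
converged: |Δa| < 1e-12 after 5 iterations
sag = a·(cosh(S/(2a)) − 1) = 30.528899·(cosh(1.459175) − 1) = 38.692872
T_max/T_min = cosh(S/(2a)) = 2.267418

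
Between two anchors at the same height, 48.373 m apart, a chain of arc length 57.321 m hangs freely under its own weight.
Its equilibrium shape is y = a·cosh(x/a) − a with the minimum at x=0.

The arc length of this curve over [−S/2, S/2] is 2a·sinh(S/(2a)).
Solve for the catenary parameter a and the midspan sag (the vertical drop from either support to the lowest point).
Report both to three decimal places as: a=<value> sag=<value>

a=23.570 sag=13.538

seed: a₀ = √(S³/(24(L−S))) = √(48.373³/(24·8.948)) = 22.958099
iter 1: u=1.053506  f(a)=+5.099e-01  f'(a)=-8.695e-01  a ← 22.958099 − (+5.099e-01/-8.695e-01) = 23.544494
iter 2: u=1.027268  f(a)=+2.019e-02  f'(a)=-8.019e-01  a ← 23.544494 − (+2.019e-02/-8.019e-01) = 23.569670
iter 3: u=1.026170  f(a)=+3.454e-05  f'(a)=-7.992e-01  a ← 23.569670 − (+3.454e-05/-7.992e-01) = 23.569714
iter 4: u=1.026169  f(a)=+1.015e-10  f'(a)=-7.992e-01  a ← 23.569714 − (+1.015e-10/-7.992e-01) = 23.569714
iter 5: u=1.026169  f(a)=-7.105e-15  f'(a)=-7.992e-01  a ← 23.569714 − (-7.105e-15/-7.992e-01) = 23.569714
converged: |Δa| < 1e-12 after 5 iterations
sag = a·(cosh(S/(2a)) − 1) = 23.569714·(cosh(1.026169) − 1) = 13.537640
T_max/T_min = cosh(S/(2a)) = 1.574366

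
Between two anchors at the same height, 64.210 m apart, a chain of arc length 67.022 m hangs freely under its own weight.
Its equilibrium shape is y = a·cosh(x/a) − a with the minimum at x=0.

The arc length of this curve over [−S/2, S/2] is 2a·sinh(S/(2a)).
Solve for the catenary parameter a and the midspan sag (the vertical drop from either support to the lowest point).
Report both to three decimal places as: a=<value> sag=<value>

a=63.039 sag=8.354

seed: a₀ = √(S³/(24(L−S))) = √(64.210³/(24·2.812)) = 62.631199
iter 1: u=0.512604  f(a)=+3.718e-02  f'(a)=-9.218e-02  a ← 62.631199 − (+3.718e-02/-9.218e-02) = 63.034514
iter 2: u=0.509324  f(a)=+3.622e-04  f'(a)=-9.039e-02  a ← 63.034514 − (+3.622e-04/-9.039e-02) = 63.038520
iter 3: u=0.509292  f(a)=+3.512e-08  f'(a)=-9.037e-02  a ← 63.038520 − (+3.512e-08/-9.037e-02) = 63.038521
iter 4: u=0.509292  f(a)=+1.421e-14  f'(a)=-9.037e-02  a ← 63.038521 − (+1.421e-14/-9.037e-02) = 63.038521
converged: |Δa| < 1e-12 after 4 iterations
sag = a·(cosh(S/(2a)) − 1) = 63.038521·(cosh(0.509292) − 1) = 8.353651
T_max/T_min = cosh(S/(2a)) = 1.132517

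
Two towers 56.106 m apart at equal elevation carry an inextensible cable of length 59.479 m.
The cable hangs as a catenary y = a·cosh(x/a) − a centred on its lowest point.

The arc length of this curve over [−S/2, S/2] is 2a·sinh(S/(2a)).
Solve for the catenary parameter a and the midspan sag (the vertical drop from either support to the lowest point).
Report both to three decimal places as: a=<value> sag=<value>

seed: a₀ = √(S³/(24(L−S))) = √(56.106³/(24·3.373)) = 46.708957
iter 1: u=0.600591  f(a)=+6.136e-02  f'(a)=-1.497e-01  a ← 46.708957 − (+6.136e-02/-1.497e-01) = 47.118826
iter 2: u=0.595367  f(a)=+8.170e-04  f'(a)=-1.457e-01  a ← 47.118826 − (+8.170e-04/-1.457e-01) = 47.124432
iter 3: u=0.595296  f(a)=+1.492e-07  f'(a)=-1.457e-01  a ← 47.124432 − (+1.492e-07/-1.457e-01) = 47.124433
iter 4: u=0.595296  f(a)=+7.105e-15  f'(a)=-1.457e-01  a ← 47.124433 − (+7.105e-15/-1.457e-01) = 47.124433
converged: |Δa| < 1e-12 after 4 iterations
sag = a·(cosh(S/(2a)) − 1) = 47.124433·(cosh(0.595296) − 1) = 8.599440
T_max/T_min = cosh(S/(2a)) = 1.182484

a=47.124 sag=8.599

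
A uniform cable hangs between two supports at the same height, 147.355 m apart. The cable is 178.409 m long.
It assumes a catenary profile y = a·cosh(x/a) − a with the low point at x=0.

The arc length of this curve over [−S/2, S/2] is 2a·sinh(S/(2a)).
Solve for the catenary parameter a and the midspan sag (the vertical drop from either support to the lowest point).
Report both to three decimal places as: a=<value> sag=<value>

a=67.499 sag=44.365

seed: a₀ = √(S³/(24(L−S))) = √(147.355³/(24·31.054)) = 65.521363
iter 1: u=1.124481  f(a)=+2.023e+00  f'(a)=-1.073e+00  a ← 65.521363 − (+2.023e+00/-1.073e+00) = 67.406643
iter 2: u=1.093030  f(a)=+9.062e-02  f'(a)=-9.791e-01  a ← 67.406643 − (+9.062e-02/-9.791e-01) = 67.499196
iter 3: u=1.091532  f(a)=+2.006e-04  f'(a)=-9.748e-01  a ← 67.499196 − (+2.006e-04/-9.748e-01) = 67.499402
iter 4: u=1.091528  f(a)=+9.881e-10  f'(a)=-9.748e-01  a ← 67.499402 − (+9.881e-10/-9.748e-01) = 67.499402
iter 5: u=1.091528  f(a)=+0.000e+00  f'(a)=-9.748e-01  a ← 67.499402 − (+0.000e+00/-9.748e-01) = 67.499402
converged: |Δa| < 1e-12 after 5 iterations
sag = a·(cosh(S/(2a)) − 1) = 67.499402·(cosh(1.091528) − 1) = 44.364855
T_max/T_min = cosh(S/(2a)) = 1.657263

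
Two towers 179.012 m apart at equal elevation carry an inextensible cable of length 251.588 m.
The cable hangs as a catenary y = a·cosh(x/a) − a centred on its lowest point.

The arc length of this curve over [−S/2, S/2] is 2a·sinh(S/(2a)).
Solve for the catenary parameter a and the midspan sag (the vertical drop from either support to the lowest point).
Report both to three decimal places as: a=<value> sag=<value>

a=60.596 sag=79.032

seed: a₀ = √(S³/(24(L−S))) = √(179.012³/(24·72.576)) = 57.387999
iter 1: u=1.559664  f(a)=+9.356e+00  f'(a)=-3.201e+00  a ← 57.387999 − (+9.356e+00/-3.201e+00) = 60.311338
iter 2: u=1.484066  f(a)=+7.624e-01  f'(a)=-2.698e+00  a ← 60.311338 − (+7.624e-01/-2.698e+00) = 60.593898
iter 3: u=1.477145  f(a)=+6.056e-03  f'(a)=-2.656e+00  a ← 60.593898 − (+6.056e-03/-2.656e+00) = 60.596179
iter 4: u=1.477090  f(a)=+3.887e-07  f'(a)=-2.655e+00  a ← 60.596179 − (+3.887e-07/-2.655e+00) = 60.596179
iter 5: u=1.477090  f(a)=-5.684e-14  f'(a)=-2.655e+00  a ← 60.596179 − (-5.684e-14/-2.655e+00) = 60.596179
converged: |Δa| < 1e-12 after 5 iterations
sag = a·(cosh(S/(2a)) − 1) = 60.596179·(cosh(1.477090) − 1) = 79.031996
T_max/T_min = cosh(S/(2a)) = 2.304241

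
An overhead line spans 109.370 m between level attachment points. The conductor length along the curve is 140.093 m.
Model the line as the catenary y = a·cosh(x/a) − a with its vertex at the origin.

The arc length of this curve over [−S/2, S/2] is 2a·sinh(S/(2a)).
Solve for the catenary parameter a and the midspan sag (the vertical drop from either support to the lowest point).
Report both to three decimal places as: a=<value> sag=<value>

a=43.793 sag=38.816

seed: a₀ = √(S³/(24(L−S))) = √(109.370³/(24·30.723)) = 42.122088
iter 1: u=1.298250  f(a)=+2.695e+00  f'(a)=-1.720e+00  a ← 42.122088 − (+2.695e+00/-1.720e+00) = 43.689320
iter 2: u=1.251679  f(a)=+1.577e-01  f'(a)=-1.524e+00  a ← 43.689320 − (+1.577e-01/-1.524e+00) = 43.792827
iter 3: u=1.248720  f(a)=+6.145e-04  f'(a)=-1.512e+00  a ← 43.792827 − (+6.145e-04/-1.512e+00) = 43.793233
iter 4: u=1.248709  f(a)=+9.405e-09  f'(a)=-1.512e+00  a ← 43.793233 − (+9.405e-09/-1.512e+00) = 43.793233
iter 5: u=1.248709  f(a)=+2.842e-14  f'(a)=-1.512e+00  a ← 43.793233 − (+2.842e-14/-1.512e+00) = 43.793233
converged: |Δa| < 1e-12 after 5 iterations
sag = a·(cosh(S/(2a)) − 1) = 43.793233·(cosh(1.248709) − 1) = 38.816448
T_max/T_min = cosh(S/(2a)) = 1.886357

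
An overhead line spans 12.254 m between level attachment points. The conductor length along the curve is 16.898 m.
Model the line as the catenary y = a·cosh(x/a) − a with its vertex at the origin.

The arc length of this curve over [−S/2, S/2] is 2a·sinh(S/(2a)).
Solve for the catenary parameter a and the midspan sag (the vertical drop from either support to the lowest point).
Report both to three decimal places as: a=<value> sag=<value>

seed: a₀ = √(S³/(24(L−S))) = √(12.254³/(24·4.644)) = 4.063171
iter 1: u=1.507936  f(a)=+5.575e-01  f'(a)=-2.850e+00  a ← 4.063171 − (+5.575e-01/-2.850e+00) = 4.258804
iter 2: u=1.438667  f(a)=+4.279e-02  f'(a)=-2.428e+00  a ← 4.258804 − (+4.279e-02/-2.428e+00) = 4.276432
iter 3: u=1.432736  f(a)=+2.985e-04  f'(a)=-2.394e+00  a ← 4.276432 − (+2.985e-04/-2.394e+00) = 4.276557
iter 4: u=1.432695  f(a)=+1.474e-08  f'(a)=-2.394e+00  a ← 4.276557 − (+1.474e-08/-2.394e+00) = 4.276557
iter 5: u=1.432695  f(a)=+0.000e+00  f'(a)=-2.394e+00  a ← 4.276557 − (+0.000e+00/-2.394e+00) = 4.276557
converged: |Δa| < 1e-12 after 5 iterations
sag = a·(cosh(S/(2a)) − 1) = 4.276557·(cosh(1.432695) − 1) = 5.193107
T_max/T_min = cosh(S/(2a)) = 2.214320

a=4.277 sag=5.193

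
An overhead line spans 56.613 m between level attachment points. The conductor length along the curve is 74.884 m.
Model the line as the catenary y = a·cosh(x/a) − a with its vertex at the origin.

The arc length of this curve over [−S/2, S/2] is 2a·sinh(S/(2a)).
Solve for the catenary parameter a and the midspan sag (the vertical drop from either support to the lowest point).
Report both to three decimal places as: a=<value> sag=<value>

seed: a₀ = √(S³/(24(L−S))) = √(56.613³/(24·18.271)) = 20.341711
iter 1: u=1.391550  f(a)=+1.853e+00  f'(a)=-2.169e+00  a ← 20.341711 − (+1.853e+00/-2.169e+00) = 21.195849
iter 2: u=1.335474  f(a)=+1.231e-01  f'(a)=-1.890e+00  a ← 21.195849 − (+1.231e-01/-1.890e+00) = 21.260985
iter 3: u=1.331382  f(a)=+6.287e-04  f'(a)=-1.870e+00  a ← 21.260985 − (+6.287e-04/-1.870e+00) = 21.261321
iter 4: u=1.331361  f(a)=+1.659e-08  f'(a)=-1.870e+00  a ← 21.261321 − (+1.659e-08/-1.870e+00) = 21.261321
iter 5: u=1.331361  f(a)=+0.000e+00  f'(a)=-1.870e+00  a ← 21.261321 − (+0.000e+00/-1.870e+00) = 21.261321
converged: |Δa| < 1e-12 after 5 iterations
sag = a·(cosh(S/(2a)) − 1) = 21.261321·(cosh(1.331361) − 1) = 21.796165
T_max/T_min = cosh(S/(2a)) = 2.025156

a=21.261 sag=21.796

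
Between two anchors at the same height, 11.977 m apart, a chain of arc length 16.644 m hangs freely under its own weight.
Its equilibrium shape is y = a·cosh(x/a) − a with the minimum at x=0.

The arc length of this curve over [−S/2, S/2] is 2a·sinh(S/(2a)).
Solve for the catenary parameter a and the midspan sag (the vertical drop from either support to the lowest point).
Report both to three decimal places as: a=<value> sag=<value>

a=4.128 sag=5.162

seed: a₀ = √(S³/(24(L−S))) = √(11.977³/(24·4.667)) = 3.916495
iter 1: u=1.529046  f(a)=+5.769e-01  f'(a)=-2.989e+00  a ← 3.916495 − (+5.769e-01/-2.989e+00) = 4.109514
iter 2: u=1.457228  f(a)=+4.539e-02  f'(a)=-2.536e+00  a ← 4.109514 − (+4.539e-02/-2.536e+00) = 4.127417
iter 3: u=1.450907  f(a)=+3.340e-04  f'(a)=-2.498e+00  a ← 4.127417 − (+3.340e-04/-2.498e+00) = 4.127551
iter 4: u=1.450860  f(a)=+1.838e-08  f'(a)=-2.498e+00  a ← 4.127551 − (+1.838e-08/-2.498e+00) = 4.127551
iter 5: u=1.450860  f(a)=+3.553e-15  f'(a)=-2.498e+00  a ← 4.127551 − (+3.553e-15/-2.498e+00) = 4.127551
converged: |Δa| < 1e-12 after 5 iterations
sag = a·(cosh(S/(2a)) − 1) = 4.127551·(cosh(1.450860) − 1) = 5.161817
T_max/T_min = cosh(S/(2a)) = 2.250576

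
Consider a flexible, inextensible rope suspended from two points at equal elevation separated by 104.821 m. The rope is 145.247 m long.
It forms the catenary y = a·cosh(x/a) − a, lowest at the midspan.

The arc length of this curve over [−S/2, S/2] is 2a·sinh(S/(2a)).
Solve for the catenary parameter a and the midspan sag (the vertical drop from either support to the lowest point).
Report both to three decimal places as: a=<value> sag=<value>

a=36.293 sag=44.894

seed: a₀ = √(S³/(24(L−S))) = √(104.821³/(24·40.426)) = 34.453745
iter 1: u=1.521184  f(a)=+4.943e+00  f'(a)=-2.937e+00  a ← 34.453745 − (+4.943e+00/-2.937e+00) = 36.137162
iter 2: u=1.450321  f(a)=+3.854e-01  f'(a)=-2.495e+00  a ← 36.137162 − (+3.854e-01/-2.495e+00) = 36.291634
iter 3: u=1.444148  f(a)=+2.780e-03  f'(a)=-2.459e+00  a ← 36.291634 − (+2.780e-03/-2.459e+00) = 36.292765
iter 4: u=1.444103  f(a)=+1.470e-07  f'(a)=-2.459e+00  a ← 36.292765 − (+1.470e-07/-2.459e+00) = 36.292765
iter 5: u=1.444103  f(a)=+0.000e+00  f'(a)=-2.459e+00  a ← 36.292765 − (+0.000e+00/-2.459e+00) = 36.292765
converged: |Δa| < 1e-12 after 5 iterations
sag = a·(cosh(S/(2a)) − 1) = 36.292765·(cosh(1.444103) − 1) = 44.894288
T_max/T_min = cosh(S/(2a)) = 2.237004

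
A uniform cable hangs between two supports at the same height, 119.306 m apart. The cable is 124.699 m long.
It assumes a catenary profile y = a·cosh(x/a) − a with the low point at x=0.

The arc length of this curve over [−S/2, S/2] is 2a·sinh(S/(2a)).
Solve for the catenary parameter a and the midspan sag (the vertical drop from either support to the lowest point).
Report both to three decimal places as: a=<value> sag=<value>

a=115.313 sag=15.777

seed: a₀ = √(S³/(24(L−S))) = √(119.306³/(24·5.393)) = 114.544066
iter 1: u=0.520786  f(a)=+7.361e-02  f'(a)=-9.674e-02  a ← 114.544066 − (+7.361e-02/-9.674e-02) = 115.304926
iter 2: u=0.517350  f(a)=+7.399e-04  f'(a)=-9.481e-02  a ← 115.304926 − (+7.399e-04/-9.481e-02) = 115.312730
iter 3: u=0.517315  f(a)=+7.644e-08  f'(a)=-9.479e-02  a ← 115.312730 − (+7.644e-08/-9.479e-02) = 115.312731
iter 4: u=0.517315  f(a)=-1.421e-14  f'(a)=-9.479e-02  a ← 115.312731 − (-1.421e-14/-9.479e-02) = 115.312731
converged: |Δa| < 1e-12 after 4 iterations
sag = a·(cosh(S/(2a)) − 1) = 115.312731·(cosh(0.517315) − 1) = 15.776880
T_max/T_min = cosh(S/(2a)) = 1.136818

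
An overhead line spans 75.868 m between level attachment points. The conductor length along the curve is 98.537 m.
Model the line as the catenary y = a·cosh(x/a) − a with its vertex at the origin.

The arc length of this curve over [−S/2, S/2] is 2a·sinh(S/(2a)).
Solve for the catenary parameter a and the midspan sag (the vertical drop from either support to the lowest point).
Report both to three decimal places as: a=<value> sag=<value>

a=29.523 sag=27.914

seed: a₀ = √(S³/(24(L−S))) = √(75.868³/(24·22.669)) = 28.331277
iter 1: u=1.338944  f(a)=+2.121e+00  f'(a)=-1.906e+00  a ← 28.331277 − (+2.121e+00/-1.906e+00) = 29.443955
iter 2: u=1.288346  f(a)=+1.313e-01  f'(a)=-1.677e+00  a ← 29.443955 − (+1.313e-01/-1.677e+00) = 29.522291
iter 3: u=1.284927  f(a)=+5.773e-04  f'(a)=-1.662e+00  a ← 29.522291 − (+5.773e-04/-1.662e+00) = 29.522639
iter 4: u=1.284912  f(a)=+1.126e-08  f'(a)=-1.662e+00  a ← 29.522639 − (+1.126e-08/-1.662e+00) = 29.522639
iter 5: u=1.284912  f(a)=+0.000e+00  f'(a)=-1.662e+00  a ← 29.522639 − (+0.000e+00/-1.662e+00) = 29.522639
converged: |Δa| < 1e-12 after 5 iterations
sag = a·(cosh(S/(2a)) − 1) = 29.522639·(cosh(1.284912) − 1) = 27.914033
T_max/T_min = cosh(S/(2a)) = 1.945513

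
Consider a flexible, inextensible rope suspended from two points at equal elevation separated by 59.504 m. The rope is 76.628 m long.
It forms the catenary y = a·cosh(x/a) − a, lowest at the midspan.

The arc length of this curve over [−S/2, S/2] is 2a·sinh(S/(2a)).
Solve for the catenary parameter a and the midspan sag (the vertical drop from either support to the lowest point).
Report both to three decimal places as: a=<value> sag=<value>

seed: a₀ = √(S³/(24(L−S))) = √(59.504³/(24·17.124)) = 22.641803
iter 1: u=1.314030  f(a)=+1.541e+00  f'(a)=-1.790e+00  a ← 22.641803 − (+1.541e+00/-1.790e+00) = 23.502298
iter 2: u=1.265919  f(a)=+9.218e-02  f'(a)=-1.582e+00  a ← 23.502298 − (+9.218e-02/-1.582e+00) = 23.560568
iter 3: u=1.262788  f(a)=+3.765e-04  f'(a)=-1.569e+00  a ← 23.560568 − (+3.765e-04/-1.569e+00) = 23.560808
iter 4: u=1.262775  f(a)=+6.337e-09  f'(a)=-1.569e+00  a ← 23.560808 − (+6.337e-09/-1.569e+00) = 23.560808
iter 5: u=1.262775  f(a)=+0.000e+00  f'(a)=-1.569e+00  a ← 23.560808 − (+0.000e+00/-1.569e+00) = 23.560808
converged: |Δa| < 1e-12 after 5 iterations
sag = a·(cosh(S/(2a)) − 1) = 23.560808·(cosh(1.262775) − 1) = 21.417790
T_max/T_min = cosh(S/(2a)) = 1.909043

a=23.561 sag=21.418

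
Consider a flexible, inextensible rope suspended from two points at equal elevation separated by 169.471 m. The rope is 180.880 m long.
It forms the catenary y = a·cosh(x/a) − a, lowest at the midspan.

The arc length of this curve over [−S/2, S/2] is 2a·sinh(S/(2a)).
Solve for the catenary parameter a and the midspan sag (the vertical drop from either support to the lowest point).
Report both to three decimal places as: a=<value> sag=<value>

a=134.652 sag=27.553

seed: a₀ = √(S³/(24(L−S))) = √(169.471³/(24·11.409)) = 133.325640
iter 1: u=0.635553  f(a)=+2.326e-01  f'(a)=-1.782e-01  a ← 133.325640 − (+2.326e-01/-1.782e-01) = 134.631495
iter 2: u=0.629388  f(a)=+3.462e-03  f'(a)=-1.729e-01  a ← 134.631495 − (+3.462e-03/-1.729e-01) = 134.651521
iter 3: u=0.629295  f(a)=+7.925e-07  f'(a)=-1.728e-01  a ← 134.651521 − (+7.925e-07/-1.728e-01) = 134.651525
iter 4: u=0.629295  f(a)=+2.842e-14  f'(a)=-1.728e-01  a ← 134.651525 − (+2.842e-14/-1.728e-01) = 134.651525
converged: |Δa| < 1e-12 after 4 iterations
sag = a·(cosh(S/(2a)) − 1) = 134.651525·(cosh(0.629295) − 1) = 27.553366
T_max/T_min = cosh(S/(2a)) = 1.204627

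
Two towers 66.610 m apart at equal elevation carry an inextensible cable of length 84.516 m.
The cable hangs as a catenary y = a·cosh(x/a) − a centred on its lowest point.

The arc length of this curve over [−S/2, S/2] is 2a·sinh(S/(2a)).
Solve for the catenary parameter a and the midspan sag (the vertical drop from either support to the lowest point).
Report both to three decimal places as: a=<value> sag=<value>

a=27.222 sag=23.045

seed: a₀ = √(S³/(24(L−S))) = √(66.610³/(24·17.906)) = 26.224320
iter 1: u=1.270004  f(a)=+1.501e+00  f'(a)=-1.599e+00  a ← 26.224320 − (+1.501e+00/-1.599e+00) = 27.162916
iter 2: u=1.226120  f(a)=+8.433e-02  f'(a)=-1.424e+00  a ← 27.162916 − (+8.433e-02/-1.424e+00) = 27.222147
iter 3: u=1.223452  f(a)=+3.014e-04  f'(a)=-1.414e+00  a ← 27.222147 − (+3.014e-04/-1.414e+00) = 27.222360
iter 4: u=1.223443  f(a)=+3.880e-09  f'(a)=-1.414e+00  a ← 27.222360 − (+3.880e-09/-1.414e+00) = 27.222360
iter 5: u=1.223443  f(a)=+1.421e-14  f'(a)=-1.414e+00  a ← 27.222360 − (+1.421e-14/-1.414e+00) = 27.222360
converged: |Δa| < 1e-12 after 5 iterations
sag = a·(cosh(S/(2a)) − 1) = 27.222360·(cosh(1.223443) − 1) = 23.044880
T_max/T_min = cosh(S/(2a)) = 1.846542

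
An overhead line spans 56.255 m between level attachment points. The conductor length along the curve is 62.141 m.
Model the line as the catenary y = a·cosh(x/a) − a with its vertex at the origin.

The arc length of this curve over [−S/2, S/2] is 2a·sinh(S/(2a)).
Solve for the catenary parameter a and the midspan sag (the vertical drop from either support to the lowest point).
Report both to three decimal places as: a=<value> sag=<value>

a=36.044 sag=11.543

seed: a₀ = √(S³/(24(L−S))) = √(56.255³/(24·5.886)) = 35.499803
iter 1: u=0.792328  f(a)=+1.875e-01  f'(a)=-3.529e-01  a ← 35.499803 − (+1.875e-01/-3.529e-01) = 36.031240
iter 2: u=0.780642  f(a)=+4.294e-03  f'(a)=-3.369e-01  a ← 36.031240 − (+4.294e-03/-3.369e-01) = 36.043986
iter 3: u=0.780366  f(a)=+2.369e-06  f'(a)=-3.365e-01  a ← 36.043986 − (+2.369e-06/-3.365e-01) = 36.043994
iter 4: u=0.780366  f(a)=+7.105e-13  f'(a)=-3.365e-01  a ← 36.043994 − (+7.105e-13/-3.365e-01) = 36.043994
converged: |Δa| < 1e-12 after 4 iterations
sag = a·(cosh(S/(2a)) − 1) = 36.043994·(cosh(0.780366) − 1) = 11.543247
T_max/T_min = cosh(S/(2a)) = 1.320254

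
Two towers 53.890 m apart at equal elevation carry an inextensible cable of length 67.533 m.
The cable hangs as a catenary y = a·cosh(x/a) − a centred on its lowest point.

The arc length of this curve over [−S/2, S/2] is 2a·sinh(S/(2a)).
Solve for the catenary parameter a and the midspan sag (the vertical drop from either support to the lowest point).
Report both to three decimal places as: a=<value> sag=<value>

a=22.649 sag=18.010

seed: a₀ = √(S³/(24(L−S))) = √(53.890³/(24·13.643)) = 21.862595
iter 1: u=1.232470  f(a)=+1.074e+00  f'(a)=-1.448e+00  a ← 21.862595 − (+1.074e+00/-1.448e+00) = 22.604503
iter 2: u=1.192019  f(a)=+5.712e-02  f'(a)=-1.298e+00  a ← 22.604503 − (+5.712e-02/-1.298e+00) = 22.648507
iter 3: u=1.189703  f(a)=+1.815e-04  f'(a)=-1.290e+00  a ← 22.648507 − (+1.815e-04/-1.290e+00) = 22.648648
iter 4: u=1.189696  f(a)=+1.844e-09  f'(a)=-1.290e+00  a ← 22.648648 − (+1.844e-09/-1.290e+00) = 22.648648
iter 5: u=1.189696  f(a)=-1.421e-14  f'(a)=-1.290e+00  a ← 22.648648 − (-1.421e-14/-1.290e+00) = 22.648648
converged: |Δa| < 1e-12 after 5 iterations
sag = a·(cosh(S/(2a)) − 1) = 22.648648·(cosh(1.189696) − 1) = 18.010149
T_max/T_min = cosh(S/(2a)) = 1.795198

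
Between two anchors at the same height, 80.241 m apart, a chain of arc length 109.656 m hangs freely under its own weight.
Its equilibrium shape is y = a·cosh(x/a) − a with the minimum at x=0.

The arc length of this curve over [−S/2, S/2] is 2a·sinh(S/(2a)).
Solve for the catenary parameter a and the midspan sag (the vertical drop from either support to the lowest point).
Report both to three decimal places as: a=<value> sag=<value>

seed: a₀ = √(S³/(24(L−S))) = √(80.241³/(24·29.415)) = 27.052316
iter 1: u=1.483071  f(a)=+3.410e+00  f'(a)=-2.692e+00  a ← 27.052316 − (+3.410e+00/-2.692e+00) = 28.318820
iter 2: u=1.416743  f(a)=+2.541e-01  f'(a)=-2.305e+00  a ← 28.318820 − (+2.541e-01/-2.305e+00) = 28.429062
iter 3: u=1.411249  f(a)=+1.662e-03  f'(a)=-2.275e+00  a ← 28.429062 − (+1.662e-03/-2.275e+00) = 28.429793
iter 4: u=1.411213  f(a)=+7.211e-08  f'(a)=-2.274e+00  a ← 28.429793 − (+7.211e-08/-2.274e+00) = 28.429793
iter 5: u=1.411213  f(a)=+1.421e-14  f'(a)=-2.274e+00  a ← 28.429793 − (+1.421e-14/-2.274e+00) = 28.429793
converged: |Δa| < 1e-12 after 5 iterations
sag = a·(cosh(S/(2a)) − 1) = 28.429793·(cosh(1.411213) − 1) = 33.330734
T_max/T_min = cosh(S/(2a)) = 2.172388

a=28.430 sag=33.331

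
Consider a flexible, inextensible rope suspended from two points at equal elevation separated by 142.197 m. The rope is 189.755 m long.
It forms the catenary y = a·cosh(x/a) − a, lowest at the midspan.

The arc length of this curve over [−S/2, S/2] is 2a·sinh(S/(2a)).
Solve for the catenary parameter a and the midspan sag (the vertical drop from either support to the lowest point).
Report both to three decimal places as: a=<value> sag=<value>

a=52.536 sag=55.916

seed: a₀ = √(S³/(24(L−S))) = √(142.197³/(24·47.558)) = 50.190121
iter 1: u=1.416584  f(a)=+5.006e+00  f'(a)=-2.304e+00  a ← 50.190121 − (+5.006e+00/-2.304e+00) = 52.363240
iter 2: u=1.357794  f(a)=+3.435e-01  f'(a)=-1.997e+00  a ← 52.363240 − (+3.435e-01/-1.997e+00) = 52.535208
iter 3: u=1.353350  f(a)=+1.881e-03  f'(a)=-1.976e+00  a ← 52.535208 − (+1.881e-03/-1.976e+00) = 52.536159
iter 4: u=1.353325  f(a)=+5.705e-08  f'(a)=-1.976e+00  a ← 52.536159 − (+5.705e-08/-1.976e+00) = 52.536159
iter 5: u=1.353325  f(a)=+2.842e-14  f'(a)=-1.976e+00  a ← 52.536159 − (+2.842e-14/-1.976e+00) = 52.536159
converged: |Δa| < 1e-12 after 5 iterations
sag = a·(cosh(S/(2a)) − 1) = 52.536159·(cosh(1.353325) − 1) = 55.915618
T_max/T_min = cosh(S/(2a)) = 2.064326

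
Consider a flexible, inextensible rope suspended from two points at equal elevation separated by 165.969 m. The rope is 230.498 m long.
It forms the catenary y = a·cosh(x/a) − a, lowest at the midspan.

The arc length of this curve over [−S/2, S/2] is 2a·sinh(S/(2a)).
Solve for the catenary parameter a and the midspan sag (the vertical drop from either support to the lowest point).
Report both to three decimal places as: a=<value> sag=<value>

seed: a₀ = √(S³/(24(L−S))) = √(165.969³/(24·64.529)) = 54.332211
iter 1: u=1.527354  f(a)=+7.959e+00  f'(a)=-2.978e+00  a ← 54.332211 − (+7.959e+00/-2.978e+00) = 57.004950
iter 2: u=1.455742  f(a)=+6.249e-01  f'(a)=-2.527e+00  a ← 57.004950 − (+6.249e-01/-2.527e+00) = 57.252277
iter 3: u=1.449453  f(a)=+4.579e-03  f'(a)=-2.490e+00  a ← 57.252277 − (+4.579e-03/-2.490e+00) = 57.254116
iter 4: u=1.449407  f(a)=+2.499e-07  f'(a)=-2.490e+00  a ← 57.254116 − (+2.499e-07/-2.490e+00) = 57.254116
iter 5: u=1.449407  f(a)=-2.842e-14  f'(a)=-2.490e+00  a ← 57.254116 − (-2.842e-14/-2.490e+00) = 57.254116
converged: |Δa| < 1e-12 after 5 iterations
sag = a·(cosh(S/(2a)) − 1) = 57.254116·(cosh(1.449407) − 1) = 71.432969
T_max/T_min = cosh(S/(2a)) = 2.247648

a=57.254 sag=71.433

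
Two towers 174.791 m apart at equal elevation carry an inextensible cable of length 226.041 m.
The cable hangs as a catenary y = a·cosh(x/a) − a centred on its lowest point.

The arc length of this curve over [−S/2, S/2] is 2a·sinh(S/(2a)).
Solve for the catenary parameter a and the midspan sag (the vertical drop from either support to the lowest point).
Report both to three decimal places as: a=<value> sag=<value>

a=68.613 sag=63.604

seed: a₀ = √(S³/(24(L−S))) = √(174.791³/(24·51.250)) = 65.890992
iter 1: u=1.326365  f(a)=+4.702e+00  f'(a)=-1.847e+00  a ← 65.890992 − (+4.702e+00/-1.847e+00) = 68.436467
iter 2: u=1.277031  f(a)=+2.862e-01  f'(a)=-1.628e+00  a ← 68.436467 − (+2.862e-01/-1.628e+00) = 68.612207
iter 3: u=1.273760  f(a)=+1.212e-03  f'(a)=-1.615e+00  a ← 68.612207 − (+1.212e-03/-1.615e+00) = 68.612958
iter 4: u=1.273746  f(a)=+2.196e-08  f'(a)=-1.615e+00  a ← 68.612958 − (+2.196e-08/-1.615e+00) = 68.612958
iter 5: u=1.273746  f(a)=+1.137e-13  f'(a)=-1.615e+00  a ← 68.612958 − (+1.137e-13/-1.615e+00) = 68.612958
converged: |Δa| < 1e-12 after 5 iterations
sag = a·(cosh(S/(2a)) − 1) = 68.612958·(cosh(1.273746) − 1) = 63.604179
T_max/T_min = cosh(S/(2a)) = 1.927000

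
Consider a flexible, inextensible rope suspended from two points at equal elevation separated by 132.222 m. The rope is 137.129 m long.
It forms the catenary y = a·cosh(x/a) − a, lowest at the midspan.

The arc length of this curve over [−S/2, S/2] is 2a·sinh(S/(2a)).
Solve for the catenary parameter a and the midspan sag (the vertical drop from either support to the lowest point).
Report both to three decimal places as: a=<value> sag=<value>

a=140.875 sag=15.799

seed: a₀ = √(S³/(24(L−S))) = √(132.222³/(24·4.907)) = 140.101225
iter 1: u=0.471880  f(a)=+5.492e-02  f'(a)=-7.162e-02  a ← 140.101225 − (+5.492e-02/-7.162e-02) = 140.868073
iter 2: u=0.469311  f(a)=+4.542e-04  f'(a)=-7.044e-02  a ← 140.868073 − (+4.542e-04/-7.044e-02) = 140.874521
iter 3: u=0.469290  f(a)=+3.164e-08  f'(a)=-7.043e-02  a ← 140.874521 − (+3.164e-08/-7.043e-02) = 140.874521
iter 4: u=0.469290  f(a)=+0.000e+00  f'(a)=-7.043e-02  a ← 140.874521 − (+0.000e+00/-7.043e-02) = 140.874521
converged: |Δa| < 1e-12 after 4 iterations
sag = a·(cosh(S/(2a)) − 1) = 140.874521·(cosh(0.469290) − 1) = 15.799412
T_max/T_min = cosh(S/(2a)) = 1.112152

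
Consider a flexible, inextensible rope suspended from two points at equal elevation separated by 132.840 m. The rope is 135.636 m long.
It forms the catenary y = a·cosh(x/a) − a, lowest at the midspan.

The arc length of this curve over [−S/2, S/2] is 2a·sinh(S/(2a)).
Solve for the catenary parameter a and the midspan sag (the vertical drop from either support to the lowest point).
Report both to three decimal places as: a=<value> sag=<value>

seed: a₀ = √(S³/(24(L−S))) = √(132.840³/(24·2.796)) = 186.904215
iter 1: u=0.355369  f(a)=+1.771e-02  f'(a)=-3.030e-02  a ← 186.904215 − (+1.771e-02/-3.030e-02) = 187.488669
iter 2: u=0.354261  f(a)=+8.341e-05  f'(a)=-3.001e-02  a ← 187.488669 − (+8.341e-05/-3.001e-02) = 187.491448
iter 3: u=0.354256  f(a)=+1.870e-09  f'(a)=-3.001e-02  a ← 187.491448 − (+1.870e-09/-3.001e-02) = 187.491448
iter 4: u=0.354256  f(a)=-2.842e-14  f'(a)=-3.001e-02  a ← 187.491448 − (-2.842e-14/-3.001e-02) = 187.491448
converged: |Δa| < 1e-12 after 4 iterations
sag = a·(cosh(S/(2a)) − 1) = 187.491448·(cosh(0.354256) − 1) = 11.888401
T_max/T_min = cosh(S/(2a)) = 1.063408

a=187.491 sag=11.888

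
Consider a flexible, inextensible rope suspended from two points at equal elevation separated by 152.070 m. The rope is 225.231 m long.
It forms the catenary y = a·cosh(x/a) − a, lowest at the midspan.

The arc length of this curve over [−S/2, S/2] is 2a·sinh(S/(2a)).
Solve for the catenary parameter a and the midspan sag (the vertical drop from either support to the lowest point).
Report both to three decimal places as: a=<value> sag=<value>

seed: a₀ = √(S³/(24(L−S))) = √(152.070³/(24·73.161)) = 44.752766
iter 1: u=1.699001  f(a)=+1.131e+01  f'(a)=-4.316e+00  a ← 44.752766 − (+1.131e+01/-4.316e+00) = 47.374375
iter 2: u=1.604982  f(a)=+1.070e+00  f'(a)=-3.535e+00  a ← 47.374375 − (+1.070e+00/-3.535e+00) = 47.677210
iter 3: u=1.594787  f(a)=+1.179e-02  f'(a)=-3.457e+00  a ← 47.677210 − (+1.179e-02/-3.457e+00) = 47.680620
iter 4: u=1.594673  f(a)=+1.466e-06  f'(a)=-3.456e+00  a ← 47.680620 − (+1.466e-06/-3.456e+00) = 47.680621
iter 5: u=1.594673  f(a)=-2.842e-14  f'(a)=-3.456e+00  a ← 47.680621 − (-2.842e-14/-3.456e+00) = 47.680621
converged: |Δa| < 1e-12 after 5 iterations
sag = a·(cosh(S/(2a)) − 1) = 47.680621·(cosh(1.594673) − 1) = 74.612848
T_max/T_min = cosh(S/(2a)) = 2.564846

a=47.681 sag=74.613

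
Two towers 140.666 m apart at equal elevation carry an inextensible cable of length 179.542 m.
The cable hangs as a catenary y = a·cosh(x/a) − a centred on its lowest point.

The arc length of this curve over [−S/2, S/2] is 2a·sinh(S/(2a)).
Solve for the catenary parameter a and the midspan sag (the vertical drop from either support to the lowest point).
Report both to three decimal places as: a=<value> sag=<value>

a=56.752 sag=49.454

seed: a₀ = √(S³/(24(L−S))) = √(140.666³/(24·38.876)) = 54.618189
iter 1: u=1.287721  f(a)=+3.353e+00  f'(a)=-1.674e+00  a ← 54.618189 − (+3.353e+00/-1.674e+00) = 56.621436
iter 2: u=1.242162  f(a)=+1.933e-01  f'(a)=-1.486e+00  a ← 56.621436 − (+1.933e-01/-1.486e+00) = 56.751528
iter 3: u=1.239315  f(a)=+7.295e-04  f'(a)=-1.475e+00  a ← 56.751528 − (+7.295e-04/-1.475e+00) = 56.752022
iter 4: u=1.239304  f(a)=+1.047e-08  f'(a)=-1.475e+00  a ← 56.752022 − (+1.047e-08/-1.475e+00) = 56.752022
iter 5: u=1.239304  f(a)=+2.842e-14  f'(a)=-1.475e+00  a ← 56.752022 − (+2.842e-14/-1.475e+00) = 56.752022
converged: |Δa| < 1e-12 after 5 iterations
sag = a·(cosh(S/(2a)) − 1) = 56.752022·(cosh(1.239304) − 1) = 49.453554
T_max/T_min = cosh(S/(2a)) = 1.871397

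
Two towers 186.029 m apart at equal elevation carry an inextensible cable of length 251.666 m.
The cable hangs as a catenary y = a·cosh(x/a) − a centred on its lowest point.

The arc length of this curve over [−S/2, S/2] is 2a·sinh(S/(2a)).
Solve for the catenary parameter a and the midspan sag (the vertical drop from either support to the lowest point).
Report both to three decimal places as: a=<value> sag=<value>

a=67.069 sag=75.522

seed: a₀ = √(S³/(24(L−S))) = √(186.029³/(24·65.637)) = 63.927982
iter 1: u=1.454989  f(a)=+7.308e+00  f'(a)=-2.522e+00  a ← 63.927982 − (+7.308e+00/-2.522e+00) = 66.825391
iter 2: u=1.391904  f(a)=+5.262e-01  f'(a)=-2.171e+00  a ← 66.825391 − (+5.262e-01/-2.171e+00) = 67.067772
iter 3: u=1.386873  f(a)=+3.196e-03  f'(a)=-2.145e+00  a ← 67.067772 − (+3.196e-03/-2.145e+00) = 67.069263
iter 4: u=1.386842  f(a)=+1.195e-07  f'(a)=-2.145e+00  a ← 67.069263 − (+1.195e-07/-2.145e+00) = 67.069263
iter 5: u=1.386842  f(a)=+0.000e+00  f'(a)=-2.145e+00  a ← 67.069263 − (+0.000e+00/-2.145e+00) = 67.069263
converged: |Δa| < 1e-12 after 5 iterations
sag = a·(cosh(S/(2a)) − 1) = 67.069263·(cosh(1.386842) − 1) = 75.521866
T_max/T_min = cosh(S/(2a)) = 2.126028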